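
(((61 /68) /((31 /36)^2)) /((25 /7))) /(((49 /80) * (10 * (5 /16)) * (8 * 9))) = 35136 /14294875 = 0.00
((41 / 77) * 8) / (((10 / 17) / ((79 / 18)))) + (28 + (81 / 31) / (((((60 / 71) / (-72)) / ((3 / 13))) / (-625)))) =44919713588 / 1396395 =32168.34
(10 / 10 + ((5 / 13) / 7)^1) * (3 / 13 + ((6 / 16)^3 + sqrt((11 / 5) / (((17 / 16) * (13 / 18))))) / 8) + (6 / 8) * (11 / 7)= 144 * sqrt(24310) / 100555 + 216381 / 151424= 1.65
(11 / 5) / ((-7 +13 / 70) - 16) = -154 / 1597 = -0.10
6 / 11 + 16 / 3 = 194 / 33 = 5.88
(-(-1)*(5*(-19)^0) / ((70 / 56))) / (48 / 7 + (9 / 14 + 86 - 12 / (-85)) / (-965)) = 656200 / 1110161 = 0.59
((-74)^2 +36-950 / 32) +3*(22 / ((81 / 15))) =5494.53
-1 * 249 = -249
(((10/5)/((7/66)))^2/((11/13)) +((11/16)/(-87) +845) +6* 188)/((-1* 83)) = -163237909/5661264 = -28.83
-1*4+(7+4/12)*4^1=76/3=25.33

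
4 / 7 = 0.57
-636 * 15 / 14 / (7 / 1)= -4770 / 49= -97.35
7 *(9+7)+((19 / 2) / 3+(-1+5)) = 715 / 6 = 119.17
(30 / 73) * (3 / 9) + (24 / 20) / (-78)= 577 / 4745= 0.12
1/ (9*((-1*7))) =-0.02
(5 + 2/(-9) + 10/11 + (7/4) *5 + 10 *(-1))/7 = 251/396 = 0.63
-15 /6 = -5 /2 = -2.50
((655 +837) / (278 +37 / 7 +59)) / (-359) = -2611 / 215041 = -0.01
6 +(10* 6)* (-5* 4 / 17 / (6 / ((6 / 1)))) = -64.59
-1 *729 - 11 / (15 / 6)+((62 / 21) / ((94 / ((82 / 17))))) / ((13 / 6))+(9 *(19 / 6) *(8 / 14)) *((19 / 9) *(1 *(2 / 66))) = -26355752747 / 35990955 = -732.29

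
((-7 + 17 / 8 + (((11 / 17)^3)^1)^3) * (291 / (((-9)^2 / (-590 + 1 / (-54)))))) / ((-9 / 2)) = -14235117864614109035 / 6224440461574536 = -2286.97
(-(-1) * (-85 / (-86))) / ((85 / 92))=46 / 43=1.07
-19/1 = -19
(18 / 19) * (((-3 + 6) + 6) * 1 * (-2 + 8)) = 972 / 19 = 51.16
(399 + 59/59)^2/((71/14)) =2240000/71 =31549.30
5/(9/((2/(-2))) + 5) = -5/4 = -1.25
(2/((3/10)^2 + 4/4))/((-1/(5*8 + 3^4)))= -222.02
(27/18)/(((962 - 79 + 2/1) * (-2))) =-1/1180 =-0.00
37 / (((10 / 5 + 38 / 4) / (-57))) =-4218 / 23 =-183.39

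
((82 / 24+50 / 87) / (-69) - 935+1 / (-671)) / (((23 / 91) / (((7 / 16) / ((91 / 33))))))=-35153357519 / 59891264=-586.95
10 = 10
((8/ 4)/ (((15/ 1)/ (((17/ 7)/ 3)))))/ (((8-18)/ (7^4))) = -5831/ 225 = -25.92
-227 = -227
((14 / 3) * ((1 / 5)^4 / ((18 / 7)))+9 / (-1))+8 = -16826 / 16875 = -1.00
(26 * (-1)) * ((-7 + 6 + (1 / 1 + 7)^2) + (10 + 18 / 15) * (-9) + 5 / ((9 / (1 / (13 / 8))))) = 43826 / 45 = 973.91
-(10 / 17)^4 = -10000 / 83521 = -0.12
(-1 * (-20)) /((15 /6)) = 8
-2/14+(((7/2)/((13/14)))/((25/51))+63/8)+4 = 353469/18200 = 19.42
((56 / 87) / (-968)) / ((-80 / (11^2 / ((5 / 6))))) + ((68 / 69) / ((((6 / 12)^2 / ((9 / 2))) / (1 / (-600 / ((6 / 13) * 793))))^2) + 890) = 3364395873 / 3335000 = 1008.81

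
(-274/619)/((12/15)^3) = -17125/19808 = -0.86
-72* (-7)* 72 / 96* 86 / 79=32508 / 79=411.49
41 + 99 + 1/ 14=1961/ 14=140.07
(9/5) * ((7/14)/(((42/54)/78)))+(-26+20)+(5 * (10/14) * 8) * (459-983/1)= -521051/35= -14887.17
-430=-430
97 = 97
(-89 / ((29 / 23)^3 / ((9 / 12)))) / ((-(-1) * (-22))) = 3248589 / 2146232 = 1.51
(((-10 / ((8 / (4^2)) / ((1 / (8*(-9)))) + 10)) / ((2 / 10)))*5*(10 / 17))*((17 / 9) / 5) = 250 / 117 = 2.14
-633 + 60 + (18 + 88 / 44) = -553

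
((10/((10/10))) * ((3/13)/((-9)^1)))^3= -1000/59319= -0.02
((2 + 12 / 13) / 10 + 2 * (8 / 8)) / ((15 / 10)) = 298 / 195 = 1.53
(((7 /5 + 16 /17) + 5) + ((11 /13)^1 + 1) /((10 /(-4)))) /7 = 7296 /7735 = 0.94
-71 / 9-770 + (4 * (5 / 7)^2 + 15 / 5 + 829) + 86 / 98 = 25150 / 441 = 57.03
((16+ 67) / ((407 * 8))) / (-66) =-83 / 214896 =-0.00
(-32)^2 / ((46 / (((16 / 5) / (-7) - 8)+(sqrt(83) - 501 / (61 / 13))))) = -125957632 / 49105+512 * sqrt(83) / 23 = -2362.26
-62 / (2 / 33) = -1023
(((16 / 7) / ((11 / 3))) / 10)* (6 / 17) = 144 / 6545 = 0.02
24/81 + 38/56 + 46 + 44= 68777/756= 90.97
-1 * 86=-86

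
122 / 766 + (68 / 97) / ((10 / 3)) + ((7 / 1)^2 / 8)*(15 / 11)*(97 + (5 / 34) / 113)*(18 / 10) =91610515282831 / 62803022480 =1458.70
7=7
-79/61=-1.30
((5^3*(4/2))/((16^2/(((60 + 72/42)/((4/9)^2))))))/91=3.35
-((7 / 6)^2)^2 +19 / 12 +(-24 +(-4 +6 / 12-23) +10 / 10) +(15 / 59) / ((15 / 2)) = -3802967 / 76464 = -49.74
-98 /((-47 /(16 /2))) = 784 /47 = 16.68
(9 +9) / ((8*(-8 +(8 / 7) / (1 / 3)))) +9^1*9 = 80.51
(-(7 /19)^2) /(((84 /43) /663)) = -66521 /1444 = -46.07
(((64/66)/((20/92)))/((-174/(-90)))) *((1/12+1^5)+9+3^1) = 28888/957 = 30.19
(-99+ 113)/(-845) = -14/845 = -0.02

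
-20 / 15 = -4 / 3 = -1.33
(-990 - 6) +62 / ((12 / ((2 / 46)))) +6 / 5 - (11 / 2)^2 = -1414259 / 1380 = -1024.83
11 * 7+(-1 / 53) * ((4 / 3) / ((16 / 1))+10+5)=48791 / 636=76.72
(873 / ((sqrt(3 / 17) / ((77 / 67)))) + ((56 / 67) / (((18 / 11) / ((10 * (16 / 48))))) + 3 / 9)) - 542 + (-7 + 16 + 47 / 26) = -24888341 / 47034 + 22407 * sqrt(51) / 67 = 1859.17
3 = 3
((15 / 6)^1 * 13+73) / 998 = 211 / 1996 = 0.11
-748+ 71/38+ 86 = -25085/38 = -660.13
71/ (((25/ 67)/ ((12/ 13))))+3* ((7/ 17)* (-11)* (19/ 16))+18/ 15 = 14206503/ 88400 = 160.71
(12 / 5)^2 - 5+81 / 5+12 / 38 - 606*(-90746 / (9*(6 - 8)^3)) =-2176720439 / 2850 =-763761.56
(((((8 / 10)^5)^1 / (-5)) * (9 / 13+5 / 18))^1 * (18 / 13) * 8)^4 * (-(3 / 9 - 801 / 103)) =1100147789920302908164800512 / 600959760639667510986328125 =1.83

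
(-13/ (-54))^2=169/ 2916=0.06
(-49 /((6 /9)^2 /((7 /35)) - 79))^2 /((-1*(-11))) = 194481 /5252291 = 0.04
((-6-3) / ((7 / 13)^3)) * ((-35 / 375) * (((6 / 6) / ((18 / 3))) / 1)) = 2197 / 2450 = 0.90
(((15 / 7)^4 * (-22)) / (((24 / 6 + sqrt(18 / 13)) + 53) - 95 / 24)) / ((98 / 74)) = -16367126490000 / 2477277227341 + 71208720000 * sqrt(26) / 2477277227341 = -6.46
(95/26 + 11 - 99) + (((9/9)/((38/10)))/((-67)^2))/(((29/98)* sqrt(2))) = -2193/26 + 245* sqrt(2)/2473439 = -84.35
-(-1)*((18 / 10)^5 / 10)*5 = 59049 / 6250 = 9.45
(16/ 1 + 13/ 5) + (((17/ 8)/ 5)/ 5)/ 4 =14897/ 800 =18.62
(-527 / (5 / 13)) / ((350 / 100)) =-13702 / 35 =-391.49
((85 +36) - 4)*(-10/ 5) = -234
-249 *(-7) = 1743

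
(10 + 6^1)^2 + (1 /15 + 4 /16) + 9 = 15919 /60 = 265.32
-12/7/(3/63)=-36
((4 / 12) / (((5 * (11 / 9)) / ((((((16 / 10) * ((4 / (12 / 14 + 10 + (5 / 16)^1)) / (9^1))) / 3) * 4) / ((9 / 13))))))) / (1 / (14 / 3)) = 0.03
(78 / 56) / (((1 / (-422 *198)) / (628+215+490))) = -1085956443 / 7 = -155136634.71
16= 16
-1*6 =-6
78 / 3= 26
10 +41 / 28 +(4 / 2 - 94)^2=237313 / 28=8475.46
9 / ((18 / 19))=19 / 2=9.50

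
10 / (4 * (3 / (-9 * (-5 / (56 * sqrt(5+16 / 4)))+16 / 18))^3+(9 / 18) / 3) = 0.14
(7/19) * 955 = 6685/19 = 351.84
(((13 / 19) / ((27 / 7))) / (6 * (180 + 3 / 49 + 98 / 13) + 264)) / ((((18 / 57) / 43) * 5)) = 0.00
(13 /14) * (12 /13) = 6 /7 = 0.86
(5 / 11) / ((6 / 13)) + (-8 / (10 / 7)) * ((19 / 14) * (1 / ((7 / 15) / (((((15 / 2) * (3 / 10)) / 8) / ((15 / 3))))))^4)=204224303293 / 207704555520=0.98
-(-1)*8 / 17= 8 / 17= 0.47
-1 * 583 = -583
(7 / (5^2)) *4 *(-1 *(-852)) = 23856 / 25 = 954.24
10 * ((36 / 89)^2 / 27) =480 / 7921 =0.06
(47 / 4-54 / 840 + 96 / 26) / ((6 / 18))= 20991 / 455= 46.13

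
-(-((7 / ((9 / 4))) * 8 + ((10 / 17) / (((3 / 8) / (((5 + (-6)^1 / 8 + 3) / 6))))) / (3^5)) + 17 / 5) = 3996127 / 185895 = 21.50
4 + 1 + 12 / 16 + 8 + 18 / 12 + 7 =89 / 4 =22.25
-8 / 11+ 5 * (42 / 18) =361 / 33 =10.94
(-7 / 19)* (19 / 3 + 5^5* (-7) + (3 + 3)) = 24164 / 3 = 8054.67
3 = 3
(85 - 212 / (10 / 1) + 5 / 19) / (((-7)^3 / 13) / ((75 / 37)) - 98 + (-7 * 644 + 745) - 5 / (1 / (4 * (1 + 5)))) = -593385 / 36994577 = -0.02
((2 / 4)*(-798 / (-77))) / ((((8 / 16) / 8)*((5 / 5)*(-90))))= -152 / 165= -0.92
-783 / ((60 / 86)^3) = -2305703 / 1000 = -2305.70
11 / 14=0.79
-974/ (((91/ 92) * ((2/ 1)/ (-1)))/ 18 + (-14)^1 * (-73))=-806472/ 846125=-0.95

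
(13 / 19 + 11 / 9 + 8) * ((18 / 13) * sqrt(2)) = 3388 * sqrt(2) / 247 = 19.40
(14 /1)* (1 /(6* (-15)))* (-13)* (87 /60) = 2.93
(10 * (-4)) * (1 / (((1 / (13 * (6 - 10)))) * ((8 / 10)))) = 2600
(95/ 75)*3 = 19/ 5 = 3.80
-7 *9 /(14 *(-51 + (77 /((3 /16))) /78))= 1053 /10702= 0.10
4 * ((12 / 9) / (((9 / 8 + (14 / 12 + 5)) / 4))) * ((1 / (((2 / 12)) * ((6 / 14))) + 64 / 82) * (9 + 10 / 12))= 3051008 / 7175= 425.23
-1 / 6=-0.17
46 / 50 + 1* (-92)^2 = 211623 / 25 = 8464.92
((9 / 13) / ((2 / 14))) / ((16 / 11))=693 / 208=3.33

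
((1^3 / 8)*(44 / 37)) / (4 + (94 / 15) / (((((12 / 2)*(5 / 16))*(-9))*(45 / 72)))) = 111375 / 2551816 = 0.04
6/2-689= -686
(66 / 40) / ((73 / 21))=693 / 1460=0.47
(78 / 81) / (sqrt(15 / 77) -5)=-1001 / 5157 -13 * sqrt(1155) / 25785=-0.21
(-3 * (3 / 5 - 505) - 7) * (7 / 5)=52717 / 25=2108.68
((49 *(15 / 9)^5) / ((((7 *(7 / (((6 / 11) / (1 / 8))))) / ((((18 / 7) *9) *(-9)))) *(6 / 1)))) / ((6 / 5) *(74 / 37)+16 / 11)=-187500 / 371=-505.39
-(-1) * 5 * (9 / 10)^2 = 81 / 20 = 4.05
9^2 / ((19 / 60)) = 255.79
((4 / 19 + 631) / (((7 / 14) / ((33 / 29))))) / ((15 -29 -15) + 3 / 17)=-6728073 / 134995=-49.84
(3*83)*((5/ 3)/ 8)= 415/ 8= 51.88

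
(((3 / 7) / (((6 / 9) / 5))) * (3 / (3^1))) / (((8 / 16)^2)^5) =23040 / 7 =3291.43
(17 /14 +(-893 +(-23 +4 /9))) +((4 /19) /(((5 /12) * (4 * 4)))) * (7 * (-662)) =-12696317 /11970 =-1060.68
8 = 8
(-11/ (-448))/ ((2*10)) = 11/ 8960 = 0.00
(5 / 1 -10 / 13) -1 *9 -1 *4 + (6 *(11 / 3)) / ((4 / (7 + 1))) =458 / 13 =35.23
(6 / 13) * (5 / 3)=10 / 13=0.77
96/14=48/7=6.86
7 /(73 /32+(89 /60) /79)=265440 /87217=3.04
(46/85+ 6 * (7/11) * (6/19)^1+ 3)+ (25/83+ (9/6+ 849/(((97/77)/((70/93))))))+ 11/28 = 63837911211517/124146581020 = 514.21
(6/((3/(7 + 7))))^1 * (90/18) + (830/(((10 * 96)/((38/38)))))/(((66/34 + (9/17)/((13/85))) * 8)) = 128397223/916992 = 140.02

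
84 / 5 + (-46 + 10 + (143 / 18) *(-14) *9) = -5101 / 5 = -1020.20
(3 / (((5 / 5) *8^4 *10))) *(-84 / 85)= -63 / 870400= -0.00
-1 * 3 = -3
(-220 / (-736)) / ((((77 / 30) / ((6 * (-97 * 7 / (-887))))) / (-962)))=-10497825 / 20401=-514.57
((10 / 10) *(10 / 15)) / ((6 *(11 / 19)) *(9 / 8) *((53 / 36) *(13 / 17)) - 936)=-0.00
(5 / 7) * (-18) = -90 / 7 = -12.86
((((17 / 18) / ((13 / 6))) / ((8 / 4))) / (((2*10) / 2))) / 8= 17 / 6240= 0.00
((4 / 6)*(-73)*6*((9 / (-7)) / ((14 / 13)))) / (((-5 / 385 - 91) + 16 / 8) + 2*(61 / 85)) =-8415 / 2114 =-3.98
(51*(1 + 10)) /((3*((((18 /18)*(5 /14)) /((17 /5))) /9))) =400554 /25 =16022.16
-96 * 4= -384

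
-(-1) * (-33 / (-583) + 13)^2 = 478864 / 2809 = 170.47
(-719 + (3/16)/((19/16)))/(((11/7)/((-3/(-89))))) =-286818/18601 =-15.42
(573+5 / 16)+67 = 10245 / 16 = 640.31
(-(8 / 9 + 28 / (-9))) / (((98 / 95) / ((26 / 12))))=6175 / 1323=4.67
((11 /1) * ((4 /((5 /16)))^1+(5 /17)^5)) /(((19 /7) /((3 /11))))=1908615933 /134886415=14.15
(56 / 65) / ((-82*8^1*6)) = -7 / 31980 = -0.00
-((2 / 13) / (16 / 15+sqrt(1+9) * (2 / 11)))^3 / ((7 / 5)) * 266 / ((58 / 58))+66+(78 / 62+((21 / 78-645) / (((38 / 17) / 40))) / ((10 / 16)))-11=-493730488438389812076 / 26823863472823859+81558684590625 * sqrt(10) / 91082728260862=-18403.56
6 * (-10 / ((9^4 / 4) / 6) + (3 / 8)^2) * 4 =2.50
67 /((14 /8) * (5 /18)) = 137.83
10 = 10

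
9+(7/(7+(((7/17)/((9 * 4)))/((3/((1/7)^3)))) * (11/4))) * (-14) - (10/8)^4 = -4798661291/644864768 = -7.44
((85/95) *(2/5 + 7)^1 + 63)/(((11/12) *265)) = 79368/276925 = 0.29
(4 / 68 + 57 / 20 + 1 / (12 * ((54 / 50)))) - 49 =-633613 / 13770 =-46.01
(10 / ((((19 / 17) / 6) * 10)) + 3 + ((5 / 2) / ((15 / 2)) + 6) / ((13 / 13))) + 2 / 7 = 5980 / 399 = 14.99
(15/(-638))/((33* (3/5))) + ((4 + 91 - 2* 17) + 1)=1305323/21054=62.00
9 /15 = 3 /5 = 0.60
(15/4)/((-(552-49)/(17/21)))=-85/14084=-0.01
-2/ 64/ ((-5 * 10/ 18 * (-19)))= -9/ 15200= -0.00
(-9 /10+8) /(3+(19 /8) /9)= 2556 /1175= 2.18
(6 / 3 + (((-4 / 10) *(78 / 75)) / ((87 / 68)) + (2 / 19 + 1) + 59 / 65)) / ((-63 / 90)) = -19811816 / 3760575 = -5.27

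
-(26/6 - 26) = 65/3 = 21.67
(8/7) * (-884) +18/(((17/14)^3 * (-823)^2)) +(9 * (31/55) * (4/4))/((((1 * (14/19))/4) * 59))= -76331306524947046/75589100218555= -1009.82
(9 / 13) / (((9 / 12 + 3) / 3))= 36 / 65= 0.55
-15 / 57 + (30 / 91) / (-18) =-1460 / 5187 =-0.28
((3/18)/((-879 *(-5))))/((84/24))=1/92295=0.00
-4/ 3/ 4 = -1/ 3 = -0.33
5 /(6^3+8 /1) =5 /224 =0.02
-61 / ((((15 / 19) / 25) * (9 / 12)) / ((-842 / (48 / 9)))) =406615.83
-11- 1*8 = -19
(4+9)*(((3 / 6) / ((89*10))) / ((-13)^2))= 1 / 23140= 0.00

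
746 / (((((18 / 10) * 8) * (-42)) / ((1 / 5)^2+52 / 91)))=-39911 / 52920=-0.75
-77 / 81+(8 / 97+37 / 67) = -166298 / 526419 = -0.32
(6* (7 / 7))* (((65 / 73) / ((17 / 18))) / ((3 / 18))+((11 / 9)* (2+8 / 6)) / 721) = 273589700 / 8052849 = 33.97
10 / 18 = 5 / 9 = 0.56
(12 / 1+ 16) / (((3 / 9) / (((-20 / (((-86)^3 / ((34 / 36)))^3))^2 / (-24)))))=-4224074575 / 281525128912979116290777780178337050656768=-0.00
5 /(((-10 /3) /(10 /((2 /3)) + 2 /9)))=-137 /6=-22.83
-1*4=-4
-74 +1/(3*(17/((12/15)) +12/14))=-137390/1857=-73.98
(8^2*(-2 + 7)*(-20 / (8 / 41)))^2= 1075840000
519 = 519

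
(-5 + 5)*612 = 0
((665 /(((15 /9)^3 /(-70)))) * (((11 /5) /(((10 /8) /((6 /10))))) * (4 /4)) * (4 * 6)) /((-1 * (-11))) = -14478912 /625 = -23166.26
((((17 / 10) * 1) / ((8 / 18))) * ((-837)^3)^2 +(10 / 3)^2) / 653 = 473463700583354656393 / 235080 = 2014053516178980.16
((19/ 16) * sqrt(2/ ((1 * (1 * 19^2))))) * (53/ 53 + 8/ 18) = 13 * sqrt(2)/ 144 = 0.13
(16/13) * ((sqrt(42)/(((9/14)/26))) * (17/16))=476 * sqrt(42)/9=342.76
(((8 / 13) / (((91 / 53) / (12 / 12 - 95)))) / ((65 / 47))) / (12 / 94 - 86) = 22010476 / 77587055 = 0.28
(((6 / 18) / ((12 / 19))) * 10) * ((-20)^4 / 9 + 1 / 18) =10133365 / 108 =93827.45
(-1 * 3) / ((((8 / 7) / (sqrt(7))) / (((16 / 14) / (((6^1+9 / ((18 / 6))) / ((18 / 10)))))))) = -3 * sqrt(7) / 5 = -1.59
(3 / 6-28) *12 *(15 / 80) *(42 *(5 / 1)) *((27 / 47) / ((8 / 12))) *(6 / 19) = -3535.81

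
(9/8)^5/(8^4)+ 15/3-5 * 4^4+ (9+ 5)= -169248495959/134217728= -1261.00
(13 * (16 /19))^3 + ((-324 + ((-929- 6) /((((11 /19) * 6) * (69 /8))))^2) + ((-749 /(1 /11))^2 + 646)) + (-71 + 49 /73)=1456429927287706879 /21454794243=67883658.58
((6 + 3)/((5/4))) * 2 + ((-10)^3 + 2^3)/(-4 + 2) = 2552/5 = 510.40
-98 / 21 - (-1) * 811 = 2419 / 3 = 806.33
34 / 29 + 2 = 92 / 29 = 3.17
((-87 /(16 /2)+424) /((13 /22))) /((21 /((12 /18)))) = 22.19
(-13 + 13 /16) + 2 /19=-12.08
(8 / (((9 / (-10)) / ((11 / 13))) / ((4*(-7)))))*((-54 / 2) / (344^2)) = -1155 / 24037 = -0.05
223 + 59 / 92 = 20575 / 92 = 223.64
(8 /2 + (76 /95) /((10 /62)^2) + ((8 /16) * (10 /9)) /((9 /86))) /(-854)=-202807 /4323375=-0.05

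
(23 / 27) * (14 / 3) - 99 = -7697 / 81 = -95.02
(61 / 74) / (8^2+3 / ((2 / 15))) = 61 / 6401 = 0.01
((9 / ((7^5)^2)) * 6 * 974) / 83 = 52596 / 23445445667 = 0.00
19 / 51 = 0.37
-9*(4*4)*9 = -1296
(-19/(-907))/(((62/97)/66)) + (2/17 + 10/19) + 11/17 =31369326/9081791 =3.45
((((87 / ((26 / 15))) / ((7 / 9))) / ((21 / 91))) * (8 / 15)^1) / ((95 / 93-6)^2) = 9029556 / 1500583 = 6.02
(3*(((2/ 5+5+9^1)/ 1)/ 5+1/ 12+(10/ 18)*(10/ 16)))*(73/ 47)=435007/ 28200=15.43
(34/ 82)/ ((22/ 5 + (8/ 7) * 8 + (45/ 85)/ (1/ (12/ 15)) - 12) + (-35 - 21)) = -2023/ 263630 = -0.01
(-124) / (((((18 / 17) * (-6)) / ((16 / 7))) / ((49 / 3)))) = 59024 / 81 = 728.69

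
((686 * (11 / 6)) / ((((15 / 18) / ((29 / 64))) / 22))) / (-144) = -1203587 / 11520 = -104.48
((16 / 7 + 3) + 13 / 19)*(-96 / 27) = -25408 / 1197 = -21.23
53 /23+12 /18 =205 /69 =2.97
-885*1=-885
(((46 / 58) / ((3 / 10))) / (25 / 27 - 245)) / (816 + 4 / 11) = -2277 / 171616780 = -0.00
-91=-91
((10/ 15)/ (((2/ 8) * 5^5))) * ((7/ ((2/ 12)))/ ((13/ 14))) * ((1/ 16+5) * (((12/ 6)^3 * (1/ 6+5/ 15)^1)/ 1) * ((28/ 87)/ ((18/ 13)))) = 16464/ 90625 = 0.18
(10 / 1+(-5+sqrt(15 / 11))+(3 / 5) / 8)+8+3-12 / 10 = sqrt(165) / 11+119 / 8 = 16.04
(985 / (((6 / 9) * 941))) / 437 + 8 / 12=1653733 / 2467302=0.67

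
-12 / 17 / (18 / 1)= -0.04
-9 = -9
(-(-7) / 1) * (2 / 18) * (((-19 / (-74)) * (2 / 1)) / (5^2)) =133 / 8325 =0.02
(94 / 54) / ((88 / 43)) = 2021 / 2376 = 0.85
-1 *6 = -6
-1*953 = -953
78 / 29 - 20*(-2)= 1238 / 29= 42.69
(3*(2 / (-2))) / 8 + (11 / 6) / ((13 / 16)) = 587 / 312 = 1.88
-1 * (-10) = 10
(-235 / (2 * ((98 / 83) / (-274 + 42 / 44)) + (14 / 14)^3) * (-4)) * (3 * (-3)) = -4217995260 / 494269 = -8533.80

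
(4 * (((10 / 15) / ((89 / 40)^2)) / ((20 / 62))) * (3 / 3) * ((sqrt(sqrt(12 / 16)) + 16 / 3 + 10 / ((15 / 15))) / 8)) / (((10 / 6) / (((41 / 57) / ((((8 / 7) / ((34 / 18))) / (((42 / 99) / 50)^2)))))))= 14822402 * sqrt(2) * 3^(1 / 4) / 2765701310625 + 1363660984 / 8297103931875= 0.00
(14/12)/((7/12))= 2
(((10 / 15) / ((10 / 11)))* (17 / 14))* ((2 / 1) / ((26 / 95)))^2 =47.55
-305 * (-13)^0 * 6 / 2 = -915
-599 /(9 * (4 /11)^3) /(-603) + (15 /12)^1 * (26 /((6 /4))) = 8322709 /347328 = 23.96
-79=-79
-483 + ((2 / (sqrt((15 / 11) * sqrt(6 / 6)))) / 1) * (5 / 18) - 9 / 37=-17880 / 37 + sqrt(165) / 27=-482.77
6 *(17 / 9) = 11.33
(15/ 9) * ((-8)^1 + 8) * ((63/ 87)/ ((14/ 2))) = 0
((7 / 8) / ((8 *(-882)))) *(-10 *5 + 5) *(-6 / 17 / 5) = -0.00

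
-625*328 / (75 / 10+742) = -410000 / 1499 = -273.52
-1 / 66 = -0.02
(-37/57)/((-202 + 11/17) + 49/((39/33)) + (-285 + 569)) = -8177/1563396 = -0.01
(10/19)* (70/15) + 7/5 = 1099/285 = 3.86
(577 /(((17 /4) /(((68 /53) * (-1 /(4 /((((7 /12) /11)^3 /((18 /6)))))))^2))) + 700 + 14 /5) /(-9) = -117484237275941278309 /1504493647455237120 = -78.09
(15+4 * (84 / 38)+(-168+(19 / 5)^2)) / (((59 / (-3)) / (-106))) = -19593888 / 28025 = -699.16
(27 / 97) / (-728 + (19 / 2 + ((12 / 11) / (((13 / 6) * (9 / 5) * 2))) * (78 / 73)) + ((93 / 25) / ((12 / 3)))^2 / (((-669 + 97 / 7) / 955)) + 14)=-198858132000 / 504100196623283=-0.00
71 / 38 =1.87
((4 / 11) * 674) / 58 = 1348 / 319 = 4.23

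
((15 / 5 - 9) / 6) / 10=-1 / 10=-0.10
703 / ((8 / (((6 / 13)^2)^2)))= 113886 / 28561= 3.99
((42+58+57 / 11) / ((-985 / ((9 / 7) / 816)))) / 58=-3471 / 1196530720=-0.00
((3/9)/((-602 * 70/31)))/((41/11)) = -341/5183220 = -0.00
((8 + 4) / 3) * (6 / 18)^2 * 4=16 / 9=1.78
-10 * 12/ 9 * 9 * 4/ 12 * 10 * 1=-400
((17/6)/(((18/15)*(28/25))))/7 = 0.30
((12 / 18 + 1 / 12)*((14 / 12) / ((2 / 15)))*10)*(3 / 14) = 225 / 16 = 14.06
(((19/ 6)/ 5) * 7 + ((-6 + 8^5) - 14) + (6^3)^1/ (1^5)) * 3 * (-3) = -296715.90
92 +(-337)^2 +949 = 114610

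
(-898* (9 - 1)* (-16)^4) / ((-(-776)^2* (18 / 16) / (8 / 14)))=235405312 / 592767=397.13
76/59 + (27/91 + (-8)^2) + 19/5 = 1862636/26845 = 69.38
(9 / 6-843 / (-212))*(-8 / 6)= -7.30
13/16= 0.81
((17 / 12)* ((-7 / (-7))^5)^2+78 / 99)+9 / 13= 1657 / 572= 2.90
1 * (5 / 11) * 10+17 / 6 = 487 / 66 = 7.38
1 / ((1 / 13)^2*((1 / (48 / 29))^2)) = 389376 / 841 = 462.99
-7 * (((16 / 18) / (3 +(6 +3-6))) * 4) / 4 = -28 / 27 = -1.04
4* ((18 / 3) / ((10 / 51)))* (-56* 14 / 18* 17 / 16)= -28322 / 5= -5664.40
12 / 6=2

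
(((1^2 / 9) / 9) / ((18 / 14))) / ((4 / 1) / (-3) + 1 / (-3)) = -7 / 1215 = -0.01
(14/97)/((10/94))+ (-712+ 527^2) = 134353903/485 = 277018.36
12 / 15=4 / 5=0.80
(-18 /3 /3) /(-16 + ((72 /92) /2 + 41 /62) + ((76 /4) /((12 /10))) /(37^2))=5856582 /43736485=0.13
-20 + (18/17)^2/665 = -3843376/192185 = -20.00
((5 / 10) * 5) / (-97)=-5 / 194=-0.03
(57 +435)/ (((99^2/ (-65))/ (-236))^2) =38591758400/ 32019867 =1205.24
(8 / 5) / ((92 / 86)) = 172 / 115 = 1.50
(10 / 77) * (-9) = -90 / 77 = -1.17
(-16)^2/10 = 128/5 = 25.60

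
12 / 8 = 3 / 2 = 1.50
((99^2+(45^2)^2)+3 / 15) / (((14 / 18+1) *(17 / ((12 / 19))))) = 554907537 / 6460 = 85899.00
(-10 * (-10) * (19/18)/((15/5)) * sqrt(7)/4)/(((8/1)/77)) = 36575 * sqrt(7)/432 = 224.00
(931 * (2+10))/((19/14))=8232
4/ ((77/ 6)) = 24/ 77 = 0.31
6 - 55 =-49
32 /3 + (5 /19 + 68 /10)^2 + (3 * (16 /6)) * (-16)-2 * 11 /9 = -5676781 /81225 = -69.89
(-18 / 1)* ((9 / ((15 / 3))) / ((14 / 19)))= -1539 / 35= -43.97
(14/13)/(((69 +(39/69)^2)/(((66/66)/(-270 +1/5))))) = -3703/64308179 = -0.00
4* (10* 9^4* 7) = 1837080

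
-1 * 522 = -522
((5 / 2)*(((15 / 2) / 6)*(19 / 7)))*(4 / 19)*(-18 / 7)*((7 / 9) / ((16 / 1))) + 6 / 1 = 647 / 112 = 5.78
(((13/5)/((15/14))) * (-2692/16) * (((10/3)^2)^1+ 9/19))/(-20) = 121322383/513000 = 236.50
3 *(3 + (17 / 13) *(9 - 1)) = 525 / 13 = 40.38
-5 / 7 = -0.71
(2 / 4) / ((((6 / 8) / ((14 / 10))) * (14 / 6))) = 2 / 5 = 0.40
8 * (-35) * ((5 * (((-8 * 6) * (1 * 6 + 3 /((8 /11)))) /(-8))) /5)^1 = -17010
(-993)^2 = 986049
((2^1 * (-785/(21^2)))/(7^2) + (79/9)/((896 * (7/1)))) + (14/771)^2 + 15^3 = 616560270016927/182688363648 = 3374.93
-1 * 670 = -670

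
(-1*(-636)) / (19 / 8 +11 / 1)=5088 / 107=47.55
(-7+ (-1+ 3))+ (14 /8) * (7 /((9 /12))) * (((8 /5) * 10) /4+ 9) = 622 /3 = 207.33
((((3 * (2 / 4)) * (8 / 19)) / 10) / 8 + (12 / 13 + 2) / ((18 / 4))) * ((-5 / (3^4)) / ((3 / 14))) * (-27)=204617 / 40014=5.11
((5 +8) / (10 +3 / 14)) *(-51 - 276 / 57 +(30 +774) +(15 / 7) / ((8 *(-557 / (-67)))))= 443413375 / 465652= 952.24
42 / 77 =6 / 11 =0.55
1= 1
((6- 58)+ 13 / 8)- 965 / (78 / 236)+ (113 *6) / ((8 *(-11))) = -10219889 / 3432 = -2977.82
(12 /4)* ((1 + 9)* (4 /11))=120 /11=10.91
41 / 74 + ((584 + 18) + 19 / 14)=156413 / 259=603.91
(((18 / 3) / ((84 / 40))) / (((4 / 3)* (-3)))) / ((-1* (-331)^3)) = -5 / 253852837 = -0.00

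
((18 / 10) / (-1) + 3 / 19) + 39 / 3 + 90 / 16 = 16.98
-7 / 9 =-0.78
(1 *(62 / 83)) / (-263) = -62 / 21829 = -0.00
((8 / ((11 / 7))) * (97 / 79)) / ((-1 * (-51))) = 0.12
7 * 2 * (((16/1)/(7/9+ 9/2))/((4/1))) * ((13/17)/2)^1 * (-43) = -281736/1615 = -174.45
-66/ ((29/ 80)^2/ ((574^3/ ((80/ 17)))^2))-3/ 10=-6822022268264721452763/ 8410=-811179817867386617.45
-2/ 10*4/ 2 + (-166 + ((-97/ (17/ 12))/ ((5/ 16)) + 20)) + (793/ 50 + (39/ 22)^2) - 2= -71687133/ 205700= -348.50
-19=-19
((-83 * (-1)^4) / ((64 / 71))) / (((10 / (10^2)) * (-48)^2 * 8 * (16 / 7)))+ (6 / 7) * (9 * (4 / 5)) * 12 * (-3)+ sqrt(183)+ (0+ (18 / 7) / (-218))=-8000017699561 / 36002856960+ sqrt(183)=-208.68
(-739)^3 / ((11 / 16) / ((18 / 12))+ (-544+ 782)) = -9686002056 / 5723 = -1692469.34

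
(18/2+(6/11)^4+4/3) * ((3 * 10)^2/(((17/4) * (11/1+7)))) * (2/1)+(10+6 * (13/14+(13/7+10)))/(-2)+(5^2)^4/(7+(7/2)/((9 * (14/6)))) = 1446561024877/26441646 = 54707.68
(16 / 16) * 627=627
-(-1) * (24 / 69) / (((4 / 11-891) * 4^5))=-11 / 28842368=-0.00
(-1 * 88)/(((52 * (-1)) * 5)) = 22/65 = 0.34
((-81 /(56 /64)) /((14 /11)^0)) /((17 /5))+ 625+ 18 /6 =71492 /119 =600.77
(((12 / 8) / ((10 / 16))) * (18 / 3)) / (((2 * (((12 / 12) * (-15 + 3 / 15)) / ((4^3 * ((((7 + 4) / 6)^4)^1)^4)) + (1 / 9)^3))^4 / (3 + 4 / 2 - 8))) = -4249283829025602727924898672656968070081361910112750627434810255766950056392983375 / 5345251322614100904779172529403651193347718590677587815535898389838562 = -794964272502.62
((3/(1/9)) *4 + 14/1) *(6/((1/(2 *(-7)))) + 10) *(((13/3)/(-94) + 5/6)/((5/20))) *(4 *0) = 0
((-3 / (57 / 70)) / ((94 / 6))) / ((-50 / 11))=231 / 4465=0.05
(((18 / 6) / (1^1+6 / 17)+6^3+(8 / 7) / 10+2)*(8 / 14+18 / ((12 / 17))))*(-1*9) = -116530119 / 2254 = -51699.25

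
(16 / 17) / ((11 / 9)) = 144 / 187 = 0.77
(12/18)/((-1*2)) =-1/3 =-0.33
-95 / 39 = -2.44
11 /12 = 0.92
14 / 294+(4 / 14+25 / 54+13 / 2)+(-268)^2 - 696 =1920653 / 27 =71135.30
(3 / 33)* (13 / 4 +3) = 25 / 44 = 0.57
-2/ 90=-1/ 45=-0.02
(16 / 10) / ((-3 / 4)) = -32 / 15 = -2.13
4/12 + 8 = 25/3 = 8.33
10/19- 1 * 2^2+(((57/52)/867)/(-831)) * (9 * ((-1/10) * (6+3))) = -2747409213/790923640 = -3.47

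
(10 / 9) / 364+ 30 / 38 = 24665 / 31122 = 0.79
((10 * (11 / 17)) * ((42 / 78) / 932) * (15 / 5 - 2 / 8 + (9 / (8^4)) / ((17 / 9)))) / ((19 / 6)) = 221262195 / 68125650944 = 0.00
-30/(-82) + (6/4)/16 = 0.46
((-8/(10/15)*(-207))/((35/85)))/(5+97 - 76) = 21114/91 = 232.02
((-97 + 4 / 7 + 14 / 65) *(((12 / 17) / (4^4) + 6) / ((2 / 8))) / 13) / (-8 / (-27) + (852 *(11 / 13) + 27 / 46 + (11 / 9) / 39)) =-25364087361 / 103028352440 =-0.25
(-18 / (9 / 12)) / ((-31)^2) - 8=-7712 / 961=-8.02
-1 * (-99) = 99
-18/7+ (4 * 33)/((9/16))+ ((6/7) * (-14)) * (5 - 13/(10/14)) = 41002/105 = 390.50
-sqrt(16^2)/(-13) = 16/13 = 1.23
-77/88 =-7/8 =-0.88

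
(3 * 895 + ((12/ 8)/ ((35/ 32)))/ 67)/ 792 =699597/ 206360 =3.39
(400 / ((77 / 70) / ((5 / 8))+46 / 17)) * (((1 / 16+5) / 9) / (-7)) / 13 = -95625 / 172718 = -0.55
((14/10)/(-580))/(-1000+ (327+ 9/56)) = 98/27317275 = 0.00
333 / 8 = 41.62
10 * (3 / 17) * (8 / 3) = 80 / 17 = 4.71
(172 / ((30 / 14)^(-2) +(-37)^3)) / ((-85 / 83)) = 160605 / 48436723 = 0.00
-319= -319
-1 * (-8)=8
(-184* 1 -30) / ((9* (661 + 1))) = -107 / 2979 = -0.04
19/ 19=1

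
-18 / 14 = -1.29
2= 2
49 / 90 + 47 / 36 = 1.85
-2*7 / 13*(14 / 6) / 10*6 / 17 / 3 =-98 / 3315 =-0.03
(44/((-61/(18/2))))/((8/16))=-792/61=-12.98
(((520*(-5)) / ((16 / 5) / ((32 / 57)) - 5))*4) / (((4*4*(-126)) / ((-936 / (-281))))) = 338000 / 13769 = 24.55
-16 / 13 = -1.23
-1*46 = -46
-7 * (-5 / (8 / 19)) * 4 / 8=41.56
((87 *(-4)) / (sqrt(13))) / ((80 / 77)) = -6699 *sqrt(13) / 260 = -92.90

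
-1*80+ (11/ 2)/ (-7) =-1131/ 14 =-80.79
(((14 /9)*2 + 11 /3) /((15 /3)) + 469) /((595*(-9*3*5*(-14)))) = 10583 /25302375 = 0.00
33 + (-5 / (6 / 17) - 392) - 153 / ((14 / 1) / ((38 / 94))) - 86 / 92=-17185537 / 45402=-378.52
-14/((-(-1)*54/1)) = -7/27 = -0.26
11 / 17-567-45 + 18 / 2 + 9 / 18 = -20463 / 34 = -601.85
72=72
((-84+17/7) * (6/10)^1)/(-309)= 571/3605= 0.16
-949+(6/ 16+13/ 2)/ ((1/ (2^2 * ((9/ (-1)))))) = -2393/ 2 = -1196.50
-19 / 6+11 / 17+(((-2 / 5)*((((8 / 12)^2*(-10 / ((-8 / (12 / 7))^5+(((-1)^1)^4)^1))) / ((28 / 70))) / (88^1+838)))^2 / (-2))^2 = -986353819613494184954897120189140817 / 391471165760997692083267421882408262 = -2.52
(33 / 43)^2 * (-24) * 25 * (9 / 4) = -1470150 / 1849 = -795.11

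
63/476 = 9/68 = 0.13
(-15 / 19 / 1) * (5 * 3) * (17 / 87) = -1275 / 551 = -2.31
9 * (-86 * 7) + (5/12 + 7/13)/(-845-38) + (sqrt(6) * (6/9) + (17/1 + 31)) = -739706909/137748 + 2 * sqrt(6)/3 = -5368.37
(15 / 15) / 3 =1 / 3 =0.33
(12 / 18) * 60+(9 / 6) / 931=74483 / 1862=40.00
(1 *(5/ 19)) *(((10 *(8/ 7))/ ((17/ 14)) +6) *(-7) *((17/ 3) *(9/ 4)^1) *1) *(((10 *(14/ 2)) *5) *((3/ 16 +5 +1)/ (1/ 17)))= -4051191375/ 304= -13326287.42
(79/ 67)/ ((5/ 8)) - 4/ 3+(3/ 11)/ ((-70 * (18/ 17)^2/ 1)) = 3063101/ 5571720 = 0.55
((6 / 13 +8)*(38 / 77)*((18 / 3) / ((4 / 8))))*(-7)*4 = -18240 / 13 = -1403.08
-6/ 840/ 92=-1/ 12880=-0.00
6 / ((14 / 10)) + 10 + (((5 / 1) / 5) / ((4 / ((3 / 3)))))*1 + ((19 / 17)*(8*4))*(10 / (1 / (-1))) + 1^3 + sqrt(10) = -162845 / 476 + sqrt(10) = -338.95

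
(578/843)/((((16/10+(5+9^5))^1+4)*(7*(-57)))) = -1445/49662774693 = -0.00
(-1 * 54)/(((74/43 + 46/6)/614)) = -3531.89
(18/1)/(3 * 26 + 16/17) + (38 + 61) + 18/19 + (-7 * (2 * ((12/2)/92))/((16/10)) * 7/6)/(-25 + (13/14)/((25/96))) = 160314934493/1599846512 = 100.21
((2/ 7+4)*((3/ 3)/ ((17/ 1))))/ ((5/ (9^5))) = 354294/ 119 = 2977.26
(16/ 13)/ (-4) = -4/ 13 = -0.31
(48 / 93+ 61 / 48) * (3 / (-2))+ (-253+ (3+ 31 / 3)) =-721225 / 2976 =-242.35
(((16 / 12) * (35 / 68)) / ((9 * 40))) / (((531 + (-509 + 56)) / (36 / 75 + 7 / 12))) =2233 / 85924800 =0.00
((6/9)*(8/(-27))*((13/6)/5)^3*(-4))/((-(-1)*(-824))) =-2197/28157625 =-0.00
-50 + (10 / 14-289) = -2368 / 7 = -338.29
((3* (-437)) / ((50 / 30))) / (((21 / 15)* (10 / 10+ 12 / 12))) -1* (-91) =-2659 / 14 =-189.93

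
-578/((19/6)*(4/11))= -9537/19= -501.95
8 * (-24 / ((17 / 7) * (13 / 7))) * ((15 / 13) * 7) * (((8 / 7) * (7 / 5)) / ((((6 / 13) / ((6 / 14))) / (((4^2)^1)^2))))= -28901376 / 221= -130775.46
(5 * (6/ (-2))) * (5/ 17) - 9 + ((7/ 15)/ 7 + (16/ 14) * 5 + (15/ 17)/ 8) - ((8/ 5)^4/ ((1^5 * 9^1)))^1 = -8.25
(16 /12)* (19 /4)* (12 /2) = 38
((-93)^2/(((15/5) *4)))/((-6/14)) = -6727/4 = -1681.75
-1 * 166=-166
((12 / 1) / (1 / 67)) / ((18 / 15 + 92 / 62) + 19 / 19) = 218.25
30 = 30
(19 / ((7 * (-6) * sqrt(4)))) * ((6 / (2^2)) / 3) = -19 / 168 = -0.11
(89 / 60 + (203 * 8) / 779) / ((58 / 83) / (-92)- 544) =-318365839 / 48539980770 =-0.01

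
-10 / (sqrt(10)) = -sqrt(10) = -3.16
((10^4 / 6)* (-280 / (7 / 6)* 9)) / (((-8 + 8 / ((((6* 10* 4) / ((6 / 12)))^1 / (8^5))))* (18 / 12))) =-4500000 / 1009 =-4459.86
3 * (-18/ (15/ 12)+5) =-141/ 5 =-28.20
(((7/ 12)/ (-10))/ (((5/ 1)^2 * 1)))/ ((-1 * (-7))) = -1/ 3000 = -0.00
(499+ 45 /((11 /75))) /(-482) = -4432 /2651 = -1.67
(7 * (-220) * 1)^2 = 2371600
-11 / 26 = -0.42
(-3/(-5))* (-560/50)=-6.72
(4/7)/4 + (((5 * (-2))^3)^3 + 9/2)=-13999999935/14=-999999995.36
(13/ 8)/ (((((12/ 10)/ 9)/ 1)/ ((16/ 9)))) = 65/ 3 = 21.67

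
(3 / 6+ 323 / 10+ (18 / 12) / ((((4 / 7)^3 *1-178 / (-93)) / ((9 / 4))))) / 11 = 92218237 / 29482640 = 3.13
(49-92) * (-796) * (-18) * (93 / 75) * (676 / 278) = -6455537712 / 3475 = -1857708.69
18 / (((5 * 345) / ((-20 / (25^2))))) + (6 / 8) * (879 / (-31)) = -189537351 / 8912500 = -21.27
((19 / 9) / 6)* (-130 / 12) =-3.81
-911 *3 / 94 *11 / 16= -30063 / 1504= -19.99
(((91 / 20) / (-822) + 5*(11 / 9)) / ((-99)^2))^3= 0.00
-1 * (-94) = 94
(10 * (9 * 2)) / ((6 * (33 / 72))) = 720 / 11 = 65.45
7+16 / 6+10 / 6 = 34 / 3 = 11.33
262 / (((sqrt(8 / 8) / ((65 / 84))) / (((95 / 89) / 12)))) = 808925 / 44856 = 18.03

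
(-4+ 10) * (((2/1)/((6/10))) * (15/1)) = 300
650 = 650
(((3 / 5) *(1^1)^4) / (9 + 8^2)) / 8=3 / 2920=0.00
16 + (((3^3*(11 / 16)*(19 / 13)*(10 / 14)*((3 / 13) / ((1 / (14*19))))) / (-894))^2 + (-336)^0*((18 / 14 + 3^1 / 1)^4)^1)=138409302190150681 / 389742773545216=355.13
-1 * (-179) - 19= 160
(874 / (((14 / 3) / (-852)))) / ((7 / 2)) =-2233944 / 49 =-45590.69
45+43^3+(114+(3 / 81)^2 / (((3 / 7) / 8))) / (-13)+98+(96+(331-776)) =2254357357 / 28431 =79292.23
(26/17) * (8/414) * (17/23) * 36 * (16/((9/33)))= 73216/1587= 46.13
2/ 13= 0.15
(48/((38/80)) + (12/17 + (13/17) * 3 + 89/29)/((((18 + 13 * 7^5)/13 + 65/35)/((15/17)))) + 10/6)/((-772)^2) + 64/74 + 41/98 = 14902980036619475203/11612067188777429136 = 1.28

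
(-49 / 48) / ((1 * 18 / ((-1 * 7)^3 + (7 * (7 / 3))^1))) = 12005 / 648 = 18.53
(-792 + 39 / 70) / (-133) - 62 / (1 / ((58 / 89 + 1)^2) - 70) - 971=-435701576671 / 451898090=-964.16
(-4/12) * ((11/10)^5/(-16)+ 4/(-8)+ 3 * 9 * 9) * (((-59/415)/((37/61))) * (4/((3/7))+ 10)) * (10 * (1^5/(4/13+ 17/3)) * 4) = 526228806299027/214662900000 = 2451.42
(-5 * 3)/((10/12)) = -18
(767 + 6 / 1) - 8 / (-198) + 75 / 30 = 775.54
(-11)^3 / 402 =-1331 / 402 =-3.31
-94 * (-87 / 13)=8178 / 13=629.08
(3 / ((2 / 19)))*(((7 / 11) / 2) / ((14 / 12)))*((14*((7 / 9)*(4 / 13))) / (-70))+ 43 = 30479 / 715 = 42.63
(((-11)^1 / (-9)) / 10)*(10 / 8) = 11 / 72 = 0.15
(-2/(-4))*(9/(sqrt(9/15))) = 3*sqrt(15)/2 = 5.81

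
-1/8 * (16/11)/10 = -1/55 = -0.02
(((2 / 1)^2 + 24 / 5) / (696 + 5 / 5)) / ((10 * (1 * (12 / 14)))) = 77 / 52275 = 0.00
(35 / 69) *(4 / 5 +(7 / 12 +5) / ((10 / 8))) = 553 / 207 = 2.67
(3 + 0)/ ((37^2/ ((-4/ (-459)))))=4/ 209457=0.00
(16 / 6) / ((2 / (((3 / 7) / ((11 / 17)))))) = 68 / 77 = 0.88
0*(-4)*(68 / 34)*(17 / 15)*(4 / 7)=0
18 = 18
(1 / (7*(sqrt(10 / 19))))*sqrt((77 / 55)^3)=sqrt(266) / 50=0.33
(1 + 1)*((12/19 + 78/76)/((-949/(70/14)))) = -0.02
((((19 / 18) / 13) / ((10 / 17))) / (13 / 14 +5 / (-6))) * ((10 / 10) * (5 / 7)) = 323 / 312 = 1.04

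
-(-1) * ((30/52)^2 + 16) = 11041/676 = 16.33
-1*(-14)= 14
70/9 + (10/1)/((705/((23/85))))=279788/35955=7.78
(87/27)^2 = 841/81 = 10.38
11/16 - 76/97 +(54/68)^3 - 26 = -195162911/7624976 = -25.60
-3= -3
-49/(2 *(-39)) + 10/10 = 127/78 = 1.63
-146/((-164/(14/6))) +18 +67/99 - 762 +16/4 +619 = -959921/8118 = -118.25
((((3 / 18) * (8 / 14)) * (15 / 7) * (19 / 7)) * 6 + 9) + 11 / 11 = 4570 / 343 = 13.32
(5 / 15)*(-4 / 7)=-4 / 21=-0.19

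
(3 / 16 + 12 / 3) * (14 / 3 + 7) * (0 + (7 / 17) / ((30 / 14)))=22981 / 2448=9.39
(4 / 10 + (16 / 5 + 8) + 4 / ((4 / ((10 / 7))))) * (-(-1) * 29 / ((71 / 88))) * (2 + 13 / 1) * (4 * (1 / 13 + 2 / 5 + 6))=5879073024 / 32305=181986.47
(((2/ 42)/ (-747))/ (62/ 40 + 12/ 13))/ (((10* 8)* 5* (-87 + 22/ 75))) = 65/ 87458768964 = 0.00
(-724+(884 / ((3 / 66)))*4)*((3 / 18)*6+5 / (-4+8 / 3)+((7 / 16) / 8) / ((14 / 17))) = -13236429 / 64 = -206819.20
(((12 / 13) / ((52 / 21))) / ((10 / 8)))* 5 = 252 / 169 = 1.49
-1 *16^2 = -256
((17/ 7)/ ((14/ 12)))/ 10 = 51/ 245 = 0.21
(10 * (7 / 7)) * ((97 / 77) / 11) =970 / 847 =1.15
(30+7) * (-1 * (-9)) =333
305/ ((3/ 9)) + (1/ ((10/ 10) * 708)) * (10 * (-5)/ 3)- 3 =968519/ 1062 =911.98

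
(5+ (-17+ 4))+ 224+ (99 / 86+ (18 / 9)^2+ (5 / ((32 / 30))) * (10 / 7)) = 548657 / 2408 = 227.85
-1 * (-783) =783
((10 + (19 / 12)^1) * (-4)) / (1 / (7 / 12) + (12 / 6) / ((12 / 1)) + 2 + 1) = -1946 / 205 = -9.49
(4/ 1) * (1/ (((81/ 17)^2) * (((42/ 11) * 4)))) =3179/ 275562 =0.01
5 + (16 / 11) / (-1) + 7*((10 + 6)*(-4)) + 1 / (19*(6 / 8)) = -444.38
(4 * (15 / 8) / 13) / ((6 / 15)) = 75 / 52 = 1.44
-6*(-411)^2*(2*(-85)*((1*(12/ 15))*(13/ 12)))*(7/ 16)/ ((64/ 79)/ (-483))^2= 380471737354562763/ 16384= 23222151938144.70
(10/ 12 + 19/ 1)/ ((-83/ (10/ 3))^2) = 5950/ 186003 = 0.03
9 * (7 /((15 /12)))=252 /5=50.40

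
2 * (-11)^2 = 242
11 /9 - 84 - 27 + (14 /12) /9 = -5921 /54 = -109.65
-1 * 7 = -7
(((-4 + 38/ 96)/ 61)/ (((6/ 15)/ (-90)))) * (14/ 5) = 18165/ 488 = 37.22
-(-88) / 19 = 4.63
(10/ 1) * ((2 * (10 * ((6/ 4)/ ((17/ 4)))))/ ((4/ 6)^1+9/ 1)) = 7.30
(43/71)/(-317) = -43/22507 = -0.00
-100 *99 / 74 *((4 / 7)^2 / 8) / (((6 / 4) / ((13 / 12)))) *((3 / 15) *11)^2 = -34606 / 1813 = -19.09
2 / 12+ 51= 307 / 6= 51.17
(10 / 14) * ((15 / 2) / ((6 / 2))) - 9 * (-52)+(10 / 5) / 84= 9866 / 21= 469.81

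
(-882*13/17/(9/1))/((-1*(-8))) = -637/68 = -9.37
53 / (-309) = -53 / 309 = -0.17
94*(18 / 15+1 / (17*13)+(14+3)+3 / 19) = 36238786 / 20995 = 1726.07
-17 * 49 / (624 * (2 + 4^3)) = -0.02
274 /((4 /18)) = 1233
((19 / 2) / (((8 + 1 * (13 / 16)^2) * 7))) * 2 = 4864 / 15519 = 0.31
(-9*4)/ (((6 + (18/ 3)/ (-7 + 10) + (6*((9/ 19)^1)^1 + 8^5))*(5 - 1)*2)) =-171/ 1245596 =-0.00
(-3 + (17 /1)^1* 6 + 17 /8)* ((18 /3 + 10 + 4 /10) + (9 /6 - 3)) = 120541 /80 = 1506.76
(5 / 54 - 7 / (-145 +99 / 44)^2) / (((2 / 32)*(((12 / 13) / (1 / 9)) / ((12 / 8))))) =21114041 / 79227963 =0.27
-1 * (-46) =46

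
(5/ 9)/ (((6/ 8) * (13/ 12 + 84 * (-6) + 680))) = 16/ 3825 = 0.00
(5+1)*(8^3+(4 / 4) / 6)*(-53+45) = -24584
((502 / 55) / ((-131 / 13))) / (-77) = 6526 / 554785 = 0.01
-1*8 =-8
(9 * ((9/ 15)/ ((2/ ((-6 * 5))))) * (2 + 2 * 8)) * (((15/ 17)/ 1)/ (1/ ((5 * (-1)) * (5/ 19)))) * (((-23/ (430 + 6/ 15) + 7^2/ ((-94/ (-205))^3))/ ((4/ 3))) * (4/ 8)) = 23280072961618125/ 72166952008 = 322586.34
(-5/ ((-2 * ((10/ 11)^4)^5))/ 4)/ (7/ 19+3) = 12782249903718640174819/ 10240000000000000000000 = 1.25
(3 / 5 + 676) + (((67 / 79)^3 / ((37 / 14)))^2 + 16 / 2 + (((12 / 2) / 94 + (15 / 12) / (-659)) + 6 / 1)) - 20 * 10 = 101159991306376684655849 / 206148065664745925540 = 490.72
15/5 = 3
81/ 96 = 0.84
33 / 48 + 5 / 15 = 1.02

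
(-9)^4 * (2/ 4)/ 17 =6561/ 34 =192.97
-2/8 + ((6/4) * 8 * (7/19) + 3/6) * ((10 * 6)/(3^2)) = 7423/228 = 32.56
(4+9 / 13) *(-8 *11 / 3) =-5368 / 39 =-137.64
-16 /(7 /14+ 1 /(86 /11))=-688 /27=-25.48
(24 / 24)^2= 1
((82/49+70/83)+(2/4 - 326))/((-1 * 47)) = 2627145/382298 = 6.87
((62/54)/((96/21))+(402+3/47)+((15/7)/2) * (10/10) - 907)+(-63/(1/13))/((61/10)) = -11060522803/17339616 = -637.88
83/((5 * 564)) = 83/2820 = 0.03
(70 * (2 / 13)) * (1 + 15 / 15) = 280 / 13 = 21.54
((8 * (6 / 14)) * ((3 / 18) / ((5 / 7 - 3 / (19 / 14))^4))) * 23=4112409476 / 1568239201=2.62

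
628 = 628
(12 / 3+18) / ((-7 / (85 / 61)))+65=25885 / 427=60.62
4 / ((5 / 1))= 4 / 5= 0.80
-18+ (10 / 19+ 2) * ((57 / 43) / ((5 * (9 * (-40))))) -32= -53752 / 1075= -50.00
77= 77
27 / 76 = 0.36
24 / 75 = 8 / 25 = 0.32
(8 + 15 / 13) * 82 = 9758 / 13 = 750.62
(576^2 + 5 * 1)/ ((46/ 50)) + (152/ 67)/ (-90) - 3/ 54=50015974549/ 138690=360631.44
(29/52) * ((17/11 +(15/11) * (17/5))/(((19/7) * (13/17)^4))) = 288230971/77600237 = 3.71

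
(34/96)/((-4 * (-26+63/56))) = 17/4776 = 0.00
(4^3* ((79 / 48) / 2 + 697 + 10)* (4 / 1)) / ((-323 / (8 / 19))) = -236.21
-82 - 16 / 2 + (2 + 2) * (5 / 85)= -1526 / 17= -89.76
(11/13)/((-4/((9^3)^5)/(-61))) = 138152949635509479/52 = 2656787492990566.90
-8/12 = -2/3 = -0.67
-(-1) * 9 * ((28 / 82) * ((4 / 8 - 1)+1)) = 63 / 41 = 1.54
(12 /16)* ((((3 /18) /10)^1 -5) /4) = -299 /320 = -0.93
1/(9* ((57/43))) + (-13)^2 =86740/513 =169.08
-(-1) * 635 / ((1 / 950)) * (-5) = -3016250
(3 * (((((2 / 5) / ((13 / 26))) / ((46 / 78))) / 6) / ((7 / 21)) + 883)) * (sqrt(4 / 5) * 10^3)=24389520 * sqrt(5) / 23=2371157.59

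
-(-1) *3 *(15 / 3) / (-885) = -1 / 59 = -0.02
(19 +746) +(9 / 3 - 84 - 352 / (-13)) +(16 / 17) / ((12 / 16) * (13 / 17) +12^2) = 90878596 / 127803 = 711.08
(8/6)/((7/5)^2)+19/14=599/294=2.04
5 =5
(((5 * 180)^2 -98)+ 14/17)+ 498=13776814/17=810400.82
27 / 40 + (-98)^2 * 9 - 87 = 3453987 / 40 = 86349.68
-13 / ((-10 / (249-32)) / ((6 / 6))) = 2821 / 10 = 282.10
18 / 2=9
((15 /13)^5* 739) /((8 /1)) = 561178125 /2970344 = 188.93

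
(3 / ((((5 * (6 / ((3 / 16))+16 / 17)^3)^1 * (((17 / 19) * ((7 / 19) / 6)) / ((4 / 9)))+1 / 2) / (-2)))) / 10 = -625974 / 23050121645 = -0.00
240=240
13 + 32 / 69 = 929 / 69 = 13.46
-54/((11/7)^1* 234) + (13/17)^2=18098/41327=0.44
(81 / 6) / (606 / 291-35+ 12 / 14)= -18333 / 43538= -0.42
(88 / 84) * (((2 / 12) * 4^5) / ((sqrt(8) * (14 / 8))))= 11264 * sqrt(2) / 441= 36.12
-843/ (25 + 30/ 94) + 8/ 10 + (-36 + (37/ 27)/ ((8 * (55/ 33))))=-2929921/ 42840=-68.39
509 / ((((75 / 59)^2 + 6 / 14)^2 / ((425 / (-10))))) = -25688623559585 / 4963666248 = -5175.33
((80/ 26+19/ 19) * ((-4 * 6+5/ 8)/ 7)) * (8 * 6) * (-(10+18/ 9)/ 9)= 79288/ 91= 871.30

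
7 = 7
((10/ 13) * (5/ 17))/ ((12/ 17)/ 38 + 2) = 475/ 4238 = 0.11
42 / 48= 7 / 8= 0.88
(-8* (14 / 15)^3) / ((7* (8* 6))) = -196 / 10125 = -0.02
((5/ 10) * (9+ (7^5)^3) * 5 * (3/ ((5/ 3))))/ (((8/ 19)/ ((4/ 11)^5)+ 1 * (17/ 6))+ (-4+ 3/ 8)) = 326517489310.85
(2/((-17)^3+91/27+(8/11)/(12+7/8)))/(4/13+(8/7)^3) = -2165163/9569169056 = -0.00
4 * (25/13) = 100/13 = 7.69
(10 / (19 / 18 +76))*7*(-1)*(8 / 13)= -10080 / 18031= -0.56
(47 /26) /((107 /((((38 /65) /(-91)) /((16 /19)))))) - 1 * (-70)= 9215079833 /131644240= 70.00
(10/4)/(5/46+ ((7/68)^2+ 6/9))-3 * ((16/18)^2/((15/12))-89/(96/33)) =20163721319/216660960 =93.07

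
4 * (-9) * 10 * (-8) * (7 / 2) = 10080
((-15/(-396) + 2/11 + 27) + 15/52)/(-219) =-11801/93951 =-0.13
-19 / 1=-19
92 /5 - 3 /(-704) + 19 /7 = 520361 /24640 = 21.12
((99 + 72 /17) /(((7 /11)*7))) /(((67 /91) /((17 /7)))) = 250965 /3283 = 76.44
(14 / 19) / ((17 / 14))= 196 / 323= 0.61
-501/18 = -167/6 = -27.83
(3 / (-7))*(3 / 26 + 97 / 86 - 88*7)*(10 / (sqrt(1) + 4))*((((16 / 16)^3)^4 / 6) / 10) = 343649 / 39130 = 8.78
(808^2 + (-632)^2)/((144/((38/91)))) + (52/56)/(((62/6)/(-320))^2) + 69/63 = 443350663/112437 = 3943.10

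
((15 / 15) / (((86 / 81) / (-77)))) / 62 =-6237 / 5332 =-1.17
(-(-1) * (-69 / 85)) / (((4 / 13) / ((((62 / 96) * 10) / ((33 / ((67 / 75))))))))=-621023 / 1346400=-0.46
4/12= 1/3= 0.33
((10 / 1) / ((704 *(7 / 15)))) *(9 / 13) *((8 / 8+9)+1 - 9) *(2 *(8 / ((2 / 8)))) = 2700 / 1001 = 2.70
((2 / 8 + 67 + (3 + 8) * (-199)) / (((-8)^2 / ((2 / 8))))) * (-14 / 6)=19803 / 1024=19.34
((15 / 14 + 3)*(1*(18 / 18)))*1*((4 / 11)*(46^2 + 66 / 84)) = 1689195 / 539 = 3133.94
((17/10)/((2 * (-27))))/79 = -17/42660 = -0.00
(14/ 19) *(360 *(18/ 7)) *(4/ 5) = 10368/ 19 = 545.68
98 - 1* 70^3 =-342902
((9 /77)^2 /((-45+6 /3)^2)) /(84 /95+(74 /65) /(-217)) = 0.00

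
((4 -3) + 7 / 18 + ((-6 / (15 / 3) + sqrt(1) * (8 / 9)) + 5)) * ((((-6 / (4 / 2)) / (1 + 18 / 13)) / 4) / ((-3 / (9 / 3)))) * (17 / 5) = 120887 / 18600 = 6.50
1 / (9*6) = 1 / 54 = 0.02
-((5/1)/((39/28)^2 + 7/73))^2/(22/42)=-1719638457600/149348577851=-11.51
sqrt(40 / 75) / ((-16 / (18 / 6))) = -sqrt(30) / 40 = -0.14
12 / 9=4 / 3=1.33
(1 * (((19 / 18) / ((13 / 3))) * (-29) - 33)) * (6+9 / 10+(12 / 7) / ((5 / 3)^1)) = -115625 / 364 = -317.65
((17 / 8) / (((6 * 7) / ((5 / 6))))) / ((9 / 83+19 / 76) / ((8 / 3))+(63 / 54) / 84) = 1411 / 4963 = 0.28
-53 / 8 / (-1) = 6.62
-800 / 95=-160 / 19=-8.42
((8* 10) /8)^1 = 10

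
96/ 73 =1.32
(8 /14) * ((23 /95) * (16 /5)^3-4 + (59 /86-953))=-1937067474 /3574375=-541.93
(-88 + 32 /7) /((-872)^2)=-73 /665336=-0.00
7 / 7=1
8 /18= 4 /9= 0.44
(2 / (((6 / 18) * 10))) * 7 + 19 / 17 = 452 / 85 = 5.32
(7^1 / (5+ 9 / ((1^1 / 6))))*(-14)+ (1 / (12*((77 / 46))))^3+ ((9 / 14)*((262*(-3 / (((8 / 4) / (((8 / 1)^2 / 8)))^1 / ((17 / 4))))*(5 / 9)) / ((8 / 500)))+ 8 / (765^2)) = -37612561969119771317 / 126106375764600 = -298260.59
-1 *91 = -91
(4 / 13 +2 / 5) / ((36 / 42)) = 161 / 195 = 0.83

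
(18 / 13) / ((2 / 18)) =162 / 13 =12.46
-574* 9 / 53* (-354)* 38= 1311189.28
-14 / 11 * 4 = -56 / 11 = -5.09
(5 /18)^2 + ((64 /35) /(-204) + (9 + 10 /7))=289081 /27540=10.50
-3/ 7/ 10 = -0.04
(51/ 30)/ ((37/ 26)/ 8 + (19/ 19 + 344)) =1768/ 358985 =0.00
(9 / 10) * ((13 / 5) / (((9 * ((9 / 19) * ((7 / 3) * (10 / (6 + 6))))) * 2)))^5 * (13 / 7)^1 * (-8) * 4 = -191226511009456 / 37690189892578125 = -0.01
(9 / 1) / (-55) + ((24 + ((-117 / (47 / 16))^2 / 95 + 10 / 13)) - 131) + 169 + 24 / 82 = 19586995473 / 246075973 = 79.60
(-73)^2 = 5329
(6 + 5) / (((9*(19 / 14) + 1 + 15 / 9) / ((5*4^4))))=118272 / 125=946.18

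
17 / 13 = 1.31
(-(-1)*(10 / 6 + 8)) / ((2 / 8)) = 116 / 3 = 38.67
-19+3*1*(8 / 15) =-87 / 5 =-17.40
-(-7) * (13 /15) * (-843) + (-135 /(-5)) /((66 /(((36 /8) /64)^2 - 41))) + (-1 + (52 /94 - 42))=-438215779021 /84705280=-5173.42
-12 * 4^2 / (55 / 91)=-317.67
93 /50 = 1.86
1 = 1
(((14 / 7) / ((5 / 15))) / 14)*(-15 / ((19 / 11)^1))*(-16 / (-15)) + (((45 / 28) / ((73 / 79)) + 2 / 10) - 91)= -18064699 / 194180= -93.03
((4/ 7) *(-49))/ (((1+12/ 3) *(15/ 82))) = -2296/ 75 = -30.61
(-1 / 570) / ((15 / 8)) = -4 / 4275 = -0.00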